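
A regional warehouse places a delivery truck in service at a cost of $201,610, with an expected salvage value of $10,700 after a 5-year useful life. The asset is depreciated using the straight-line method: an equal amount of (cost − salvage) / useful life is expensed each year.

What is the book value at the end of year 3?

Depreciable base = $201,610 − $10,700 = $190,910.
Annual expense = $190,910 / 5 = $38,182.
End of year 1: book value $163,428.
End of year 2: book value $125,246.
End of year 3: book value $87,064.

$87,064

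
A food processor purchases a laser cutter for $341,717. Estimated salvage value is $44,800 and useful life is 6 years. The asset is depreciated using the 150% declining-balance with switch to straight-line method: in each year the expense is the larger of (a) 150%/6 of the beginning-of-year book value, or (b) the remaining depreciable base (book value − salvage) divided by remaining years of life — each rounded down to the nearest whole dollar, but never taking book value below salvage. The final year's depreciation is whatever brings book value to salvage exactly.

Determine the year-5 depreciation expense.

$31,661

Depreciable base = $341,717 − $44,800 = $296,917.
Year 1: DB = ⌊$341,717 × 150%/6⌋ = $85,429; SL = ⌊$296,917/6⌋ = $49,486 → take DB $85,429. Book value $256,288.
Year 2: DB = ⌊$256,288 × 150%/6⌋ = $64,072; SL = ⌊$211,488/5⌋ = $42,297 → take DB $64,072. Book value $192,216.
Year 3: DB = ⌊$192,216 × 150%/6⌋ = $48,054; SL = ⌊$147,416/4⌋ = $36,854 → take DB $48,054. Book value $144,162.
Year 4: DB = ⌊$144,162 × 150%/6⌋ = $36,040; SL = ⌊$99,362/3⌋ = $33,120 → take DB $36,040. Book value $108,122.
Year 5: DB = ⌊$108,122 × 150%/6⌋ = $27,030; SL = ⌊$63,322/2⌋ = $31,661 → take SL $31,661. Book value $76,461.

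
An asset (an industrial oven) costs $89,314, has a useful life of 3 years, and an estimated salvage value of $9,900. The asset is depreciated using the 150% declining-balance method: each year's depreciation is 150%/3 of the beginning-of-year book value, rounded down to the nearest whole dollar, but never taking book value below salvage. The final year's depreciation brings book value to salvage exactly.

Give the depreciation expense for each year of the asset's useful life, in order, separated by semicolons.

Depreciable base = $89,314 − $9,900 = $79,414.
Year 1: ⌊$89,314 × 150%/3⌋ = $44,657. Book value $44,657.
Year 2: ⌊$44,657 × 150%/3⌋ = $22,328. Book value $22,329.
Year 3 (final): $22,329 − $9,900 = $12,429. Book value $9,900.

$44,657; $22,328; $12,429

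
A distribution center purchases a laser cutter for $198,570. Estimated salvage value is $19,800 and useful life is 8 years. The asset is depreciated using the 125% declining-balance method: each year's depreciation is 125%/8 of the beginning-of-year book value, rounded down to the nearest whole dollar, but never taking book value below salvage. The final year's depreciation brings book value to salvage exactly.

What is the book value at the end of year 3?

Depreciable base = $198,570 − $19,800 = $178,770.
Year 1: ⌊$198,570 × 125%/8⌋ = $31,026. Book value $167,544.
Year 2: ⌊$167,544 × 125%/8⌋ = $26,178. Book value $141,366.
Year 3: ⌊$141,366 × 125%/8⌋ = $22,088. Book value $119,278.

$119,278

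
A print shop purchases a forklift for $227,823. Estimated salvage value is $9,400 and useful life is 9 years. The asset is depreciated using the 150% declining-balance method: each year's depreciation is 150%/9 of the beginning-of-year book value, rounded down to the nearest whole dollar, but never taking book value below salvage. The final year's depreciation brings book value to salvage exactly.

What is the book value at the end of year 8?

$52,987

Depreciable base = $227,823 − $9,400 = $218,423.
Year 1: ⌊$227,823 × 150%/9⌋ = $37,970. Book value $189,853.
Year 2: ⌊$189,853 × 150%/9⌋ = $31,642. Book value $158,211.
Year 3: ⌊$158,211 × 150%/9⌋ = $26,368. Book value $131,843.
Year 4: ⌊$131,843 × 150%/9⌋ = $21,973. Book value $109,870.
Year 5: ⌊$109,870 × 150%/9⌋ = $18,311. Book value $91,559.
Year 6: ⌊$91,559 × 150%/9⌋ = $15,259. Book value $76,300.
Year 7: ⌊$76,300 × 150%/9⌋ = $12,716. Book value $63,584.
Year 8: ⌊$63,584 × 150%/9⌋ = $10,597. Book value $52,987.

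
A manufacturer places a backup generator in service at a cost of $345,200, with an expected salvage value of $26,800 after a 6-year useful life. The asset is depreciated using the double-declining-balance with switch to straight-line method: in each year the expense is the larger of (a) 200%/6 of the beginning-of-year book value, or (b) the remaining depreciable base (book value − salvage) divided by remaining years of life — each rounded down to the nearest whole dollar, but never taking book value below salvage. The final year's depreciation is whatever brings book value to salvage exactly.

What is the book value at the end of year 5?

Depreciable base = $345,200 − $26,800 = $318,400.
Year 1: DB = ⌊$345,200 × 200%/6⌋ = $115,066; SL = ⌊$318,400/6⌋ = $53,066 → take DB $115,066. Book value $230,134.
Year 2: DB = ⌊$230,134 × 200%/6⌋ = $76,711; SL = ⌊$203,334/5⌋ = $40,666 → take DB $76,711. Book value $153,423.
Year 3: DB = ⌊$153,423 × 200%/6⌋ = $51,141; SL = ⌊$126,623/4⌋ = $31,655 → take DB $51,141. Book value $102,282.
Year 4: DB = ⌊$102,282 × 200%/6⌋ = $34,094; SL = ⌊$75,482/3⌋ = $25,160 → take DB $34,094. Book value $68,188.
Year 5: DB = ⌊$68,188 × 200%/6⌋ = $22,729; SL = ⌊$41,388/2⌋ = $20,694 → take DB $22,729. Book value $45,459.

$45,459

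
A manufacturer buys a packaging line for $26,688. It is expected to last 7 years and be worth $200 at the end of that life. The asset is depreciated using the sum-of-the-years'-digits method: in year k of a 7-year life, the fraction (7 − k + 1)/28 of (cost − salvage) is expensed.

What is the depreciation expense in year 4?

$3,784

Depreciable base = $26,688 − $200 = $26,488.
Sum of the years' digits = 7+6+5+4+3+2+1 = 28.
Year 1: $26,488 × 7/28 = $6,622. Book value $20,066.
Year 2: $26,488 × 6/28 = $5,676. Book value $14,390.
Year 3: $26,488 × 5/28 = $4,730. Book value $9,660.
Year 4: $26,488 × 4/28 = $3,784. Book value $5,876.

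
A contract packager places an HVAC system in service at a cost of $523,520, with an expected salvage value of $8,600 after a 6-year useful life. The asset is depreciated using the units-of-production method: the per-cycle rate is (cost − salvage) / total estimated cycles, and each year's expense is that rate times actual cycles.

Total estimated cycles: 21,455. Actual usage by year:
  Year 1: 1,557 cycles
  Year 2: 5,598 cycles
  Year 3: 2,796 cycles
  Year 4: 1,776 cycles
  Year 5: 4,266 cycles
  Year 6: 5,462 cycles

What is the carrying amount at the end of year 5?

Depreciable base = $523,520 − $8,600 = $514,920.
Rate = $514,920 / 21,455 cycles = $24 per cycle.
Year 1: 1,557 × $24 = $37,368. Book value $486,152.
Year 2: 5,598 × $24 = $134,352. Book value $351,800.
Year 3: 2,796 × $24 = $67,104. Book value $284,696.
Year 4: 1,776 × $24 = $42,624. Book value $242,072.
Year 5: 4,266 × $24 = $102,384. Book value $139,688.

$139,688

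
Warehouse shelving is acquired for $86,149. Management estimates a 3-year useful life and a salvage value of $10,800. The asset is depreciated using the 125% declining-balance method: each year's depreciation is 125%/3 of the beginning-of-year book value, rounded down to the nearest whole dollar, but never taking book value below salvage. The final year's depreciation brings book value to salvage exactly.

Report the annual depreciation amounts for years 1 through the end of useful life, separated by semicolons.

Depreciable base = $86,149 − $10,800 = $75,349.
Year 1: ⌊$86,149 × 125%/3⌋ = $35,895. Book value $50,254.
Year 2: ⌊$50,254 × 125%/3⌋ = $20,939. Book value $29,315.
Year 3 (final): $29,315 − $10,800 = $18,515. Book value $10,800.

$35,895; $20,939; $18,515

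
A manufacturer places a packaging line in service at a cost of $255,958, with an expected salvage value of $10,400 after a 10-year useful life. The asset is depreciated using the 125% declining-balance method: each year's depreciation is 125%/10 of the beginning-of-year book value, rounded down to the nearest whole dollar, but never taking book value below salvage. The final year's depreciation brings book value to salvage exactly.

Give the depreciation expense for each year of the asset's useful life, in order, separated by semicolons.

Depreciable base = $255,958 − $10,400 = $245,558.
Year 1: ⌊$255,958 × 125%/10⌋ = $31,994. Book value $223,964.
Year 2: ⌊$223,964 × 125%/10⌋ = $27,995. Book value $195,969.
Year 3: ⌊$195,969 × 125%/10⌋ = $24,496. Book value $171,473.
Year 4: ⌊$171,473 × 125%/10⌋ = $21,434. Book value $150,039.
Year 5: ⌊$150,039 × 125%/10⌋ = $18,754. Book value $131,285.
Year 6: ⌊$131,285 × 125%/10⌋ = $16,410. Book value $114,875.
Year 7: ⌊$114,875 × 125%/10⌋ = $14,359. Book value $100,516.
Year 8: ⌊$100,516 × 125%/10⌋ = $12,564. Book value $87,952.
Year 9: ⌊$87,952 × 125%/10⌋ = $10,994. Book value $76,958.
Year 10 (final): $76,958 − $10,400 = $66,558. Book value $10,400.

$31,994; $27,995; $24,496; $21,434; $18,754; $16,410; $14,359; $12,564; $10,994; $66,558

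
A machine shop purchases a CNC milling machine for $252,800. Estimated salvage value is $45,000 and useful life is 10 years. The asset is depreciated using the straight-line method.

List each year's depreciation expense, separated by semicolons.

$20,780; $20,780; $20,780; $20,780; $20,780; $20,780; $20,780; $20,780; $20,780; $20,780

Depreciable base = $252,800 − $45,000 = $207,800.
Annual expense = $207,800 / 10 = $20,780.
End of year 1: book value $232,020.
End of year 2: book value $211,240.
End of year 3: book value $190,460.
End of year 4: book value $169,680.
End of year 5: book value $148,900.
End of year 6: book value $128,120.
End of year 7: book value $107,340.
End of year 8: book value $86,560.
End of year 9: book value $65,780.
End of year 10: book value $45,000.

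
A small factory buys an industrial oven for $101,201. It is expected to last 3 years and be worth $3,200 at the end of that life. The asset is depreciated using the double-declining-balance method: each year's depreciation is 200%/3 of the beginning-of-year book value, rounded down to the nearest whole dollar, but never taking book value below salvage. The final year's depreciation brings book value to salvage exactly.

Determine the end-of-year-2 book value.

Depreciable base = $101,201 − $3,200 = $98,001.
Year 1: ⌊$101,201 × 200%/3⌋ = $67,467. Book value $33,734.
Year 2: ⌊$33,734 × 200%/3⌋ = $22,489. Book value $11,245.

$11,245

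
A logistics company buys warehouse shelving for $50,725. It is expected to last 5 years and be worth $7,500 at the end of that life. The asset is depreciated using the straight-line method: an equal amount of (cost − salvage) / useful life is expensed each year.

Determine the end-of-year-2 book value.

$33,435

Depreciable base = $50,725 − $7,500 = $43,225.
Annual expense = $43,225 / 5 = $8,645.
End of year 1: book value $42,080.
End of year 2: book value $33,435.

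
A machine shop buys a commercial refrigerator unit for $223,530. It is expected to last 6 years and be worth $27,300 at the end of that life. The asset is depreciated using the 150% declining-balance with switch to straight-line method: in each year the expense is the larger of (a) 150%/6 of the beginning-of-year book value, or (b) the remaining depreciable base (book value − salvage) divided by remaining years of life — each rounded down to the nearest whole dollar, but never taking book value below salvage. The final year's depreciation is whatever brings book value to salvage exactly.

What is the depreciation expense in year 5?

Depreciable base = $223,530 − $27,300 = $196,230.
Year 1: DB = ⌊$223,530 × 150%/6⌋ = $55,882; SL = ⌊$196,230/6⌋ = $32,705 → take DB $55,882. Book value $167,648.
Year 2: DB = ⌊$167,648 × 150%/6⌋ = $41,912; SL = ⌊$140,348/5⌋ = $28,069 → take DB $41,912. Book value $125,736.
Year 3: DB = ⌊$125,736 × 150%/6⌋ = $31,434; SL = ⌊$98,436/4⌋ = $24,609 → take DB $31,434. Book value $94,302.
Year 4: DB = ⌊$94,302 × 150%/6⌋ = $23,575; SL = ⌊$67,002/3⌋ = $22,334 → take DB $23,575. Book value $70,727.
Year 5: DB = ⌊$70,727 × 150%/6⌋ = $17,681; SL = ⌊$43,427/2⌋ = $21,713 → take SL $21,713. Book value $49,014.

$21,713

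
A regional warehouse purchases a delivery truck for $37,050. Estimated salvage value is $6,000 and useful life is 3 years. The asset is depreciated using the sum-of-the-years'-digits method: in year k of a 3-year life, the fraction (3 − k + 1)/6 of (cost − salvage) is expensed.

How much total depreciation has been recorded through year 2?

Depreciable base = $37,050 − $6,000 = $31,050.
Sum of the years' digits = 3+2+1 = 6.
Year 1: $31,050 × 3/6 = $15,525. Book value $21,525.
Year 2: $31,050 × 2/6 = $10,350. Book value $11,175.
Accumulated through year 2 = $37,050 − $11,175 = $25,875.

$25,875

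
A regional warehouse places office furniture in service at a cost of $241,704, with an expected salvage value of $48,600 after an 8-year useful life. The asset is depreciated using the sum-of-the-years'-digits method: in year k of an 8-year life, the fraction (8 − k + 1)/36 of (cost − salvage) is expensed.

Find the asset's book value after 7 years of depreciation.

$53,964

Depreciable base = $241,704 − $48,600 = $193,104.
Sum of the years' digits = 8+7+6+5+4+3+2+1 = 36.
Year 1: $193,104 × 8/36 = $42,912. Book value $198,792.
Year 2: $193,104 × 7/36 = $37,548. Book value $161,244.
Year 3: $193,104 × 6/36 = $32,184. Book value $129,060.
Year 4: $193,104 × 5/36 = $26,820. Book value $102,240.
Year 5: $193,104 × 4/36 = $21,456. Book value $80,784.
Year 6: $193,104 × 3/36 = $16,092. Book value $64,692.
Year 7: $193,104 × 2/36 = $10,728. Book value $53,964.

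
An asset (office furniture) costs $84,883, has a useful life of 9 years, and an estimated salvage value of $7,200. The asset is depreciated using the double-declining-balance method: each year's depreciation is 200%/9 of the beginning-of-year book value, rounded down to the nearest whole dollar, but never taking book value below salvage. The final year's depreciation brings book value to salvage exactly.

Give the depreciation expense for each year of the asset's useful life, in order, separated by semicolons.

$18,862; $14,671; $11,411; $8,875; $6,903; $5,369; $4,176; $3,248; $4,168

Depreciable base = $84,883 − $7,200 = $77,683.
Year 1: ⌊$84,883 × 200%/9⌋ = $18,862. Book value $66,021.
Year 2: ⌊$66,021 × 200%/9⌋ = $14,671. Book value $51,350.
Year 3: ⌊$51,350 × 200%/9⌋ = $11,411. Book value $39,939.
Year 4: ⌊$39,939 × 200%/9⌋ = $8,875. Book value $31,064.
Year 5: ⌊$31,064 × 200%/9⌋ = $6,903. Book value $24,161.
Year 6: ⌊$24,161 × 200%/9⌋ = $5,369. Book value $18,792.
Year 7: ⌊$18,792 × 200%/9⌋ = $4,176. Book value $14,616.
Year 8: ⌊$14,616 × 200%/9⌋ = $3,248. Book value $11,368.
Year 9 (final): $11,368 − $7,200 = $4,168. Book value $7,200.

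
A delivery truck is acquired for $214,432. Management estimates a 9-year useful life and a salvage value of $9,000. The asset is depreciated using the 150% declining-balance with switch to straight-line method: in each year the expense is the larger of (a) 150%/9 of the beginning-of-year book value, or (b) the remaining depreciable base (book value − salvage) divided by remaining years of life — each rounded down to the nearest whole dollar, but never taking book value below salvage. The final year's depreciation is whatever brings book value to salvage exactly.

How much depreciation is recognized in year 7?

Depreciable base = $214,432 − $9,000 = $205,432.
Year 1: DB = ⌊$214,432 × 150%/9⌋ = $35,738; SL = ⌊$205,432/9⌋ = $22,825 → take DB $35,738. Book value $178,694.
Year 2: DB = ⌊$178,694 × 150%/9⌋ = $29,782; SL = ⌊$169,694/8⌋ = $21,211 → take DB $29,782. Book value $148,912.
Year 3: DB = ⌊$148,912 × 150%/9⌋ = $24,818; SL = ⌊$139,912/7⌋ = $19,987 → take DB $24,818. Book value $124,094.
Year 4: DB = ⌊$124,094 × 150%/9⌋ = $20,682; SL = ⌊$115,094/6⌋ = $19,182 → take DB $20,682. Book value $103,412.
Year 5: DB = ⌊$103,412 × 150%/9⌋ = $17,235; SL = ⌊$94,412/5⌋ = $18,882 → take SL $18,882. Book value $84,530.
Year 6: DB = ⌊$84,530 × 150%/9⌋ = $14,088; SL = ⌊$75,530/4⌋ = $18,882 → take SL $18,882. Book value $65,648.
Year 7: DB = ⌊$65,648 × 150%/9⌋ = $10,941; SL = ⌊$56,648/3⌋ = $18,882 → take SL $18,882. Book value $46,766.

$18,882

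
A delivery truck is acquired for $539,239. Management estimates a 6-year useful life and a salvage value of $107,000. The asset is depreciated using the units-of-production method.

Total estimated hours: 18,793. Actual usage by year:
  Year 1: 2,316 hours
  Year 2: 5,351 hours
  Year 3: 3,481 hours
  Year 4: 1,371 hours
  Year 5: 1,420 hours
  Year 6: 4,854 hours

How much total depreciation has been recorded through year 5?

$320,597

Depreciable base = $539,239 − $107,000 = $432,239.
Rate = $432,239 / 18,793 hours = $23 per hour.
Year 1: 2,316 × $23 = $53,268. Book value $485,971.
Year 2: 5,351 × $23 = $123,073. Book value $362,898.
Year 3: 3,481 × $23 = $80,063. Book value $282,835.
Year 4: 1,371 × $23 = $31,533. Book value $251,302.
Year 5: 1,420 × $23 = $32,660. Book value $218,642.
Accumulated through year 5 = $539,239 − $218,642 = $320,597.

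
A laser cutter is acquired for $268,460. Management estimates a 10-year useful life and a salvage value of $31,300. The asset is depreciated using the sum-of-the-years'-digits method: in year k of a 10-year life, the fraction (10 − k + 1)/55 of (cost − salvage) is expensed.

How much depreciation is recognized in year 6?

$21,560

Depreciable base = $268,460 − $31,300 = $237,160.
Sum of the years' digits = 10+9+8+7+6+5+4+3+2+1 = 55.
Year 1: $237,160 × 10/55 = $43,120. Book value $225,340.
Year 2: $237,160 × 9/55 = $38,808. Book value $186,532.
Year 3: $237,160 × 8/55 = $34,496. Book value $152,036.
Year 4: $237,160 × 7/55 = $30,184. Book value $121,852.
Year 5: $237,160 × 6/55 = $25,872. Book value $95,980.
Year 6: $237,160 × 5/55 = $21,560. Book value $74,420.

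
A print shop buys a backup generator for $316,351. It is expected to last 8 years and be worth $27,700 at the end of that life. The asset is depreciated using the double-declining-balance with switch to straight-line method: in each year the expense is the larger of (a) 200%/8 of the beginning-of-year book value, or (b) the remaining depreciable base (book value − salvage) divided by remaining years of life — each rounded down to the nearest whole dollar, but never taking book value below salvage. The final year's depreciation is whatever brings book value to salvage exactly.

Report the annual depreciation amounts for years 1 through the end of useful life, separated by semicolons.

$79,087; $59,316; $44,487; $33,365; $25,024; $18,768; $14,302; $14,302

Depreciable base = $316,351 − $27,700 = $288,651.
Year 1: DB = ⌊$316,351 × 200%/8⌋ = $79,087; SL = ⌊$288,651/8⌋ = $36,081 → take DB $79,087. Book value $237,264.
Year 2: DB = ⌊$237,264 × 200%/8⌋ = $59,316; SL = ⌊$209,564/7⌋ = $29,937 → take DB $59,316. Book value $177,948.
Year 3: DB = ⌊$177,948 × 200%/8⌋ = $44,487; SL = ⌊$150,248/6⌋ = $25,041 → take DB $44,487. Book value $133,461.
Year 4: DB = ⌊$133,461 × 200%/8⌋ = $33,365; SL = ⌊$105,761/5⌋ = $21,152 → take DB $33,365. Book value $100,096.
Year 5: DB = ⌊$100,096 × 200%/8⌋ = $25,024; SL = ⌊$72,396/4⌋ = $18,099 → take DB $25,024. Book value $75,072.
Year 6: DB = ⌊$75,072 × 200%/8⌋ = $18,768; SL = ⌊$47,372/3⌋ = $15,790 → take DB $18,768. Book value $56,304.
Year 7: DB = ⌊$56,304 × 200%/8⌋ = $14,076; SL = ⌊$28,604/2⌋ = $14,302 → take SL $14,302. Book value $42,002.
Year 8 (final): $42,002 − $27,700 = $14,302. Book value $27,700.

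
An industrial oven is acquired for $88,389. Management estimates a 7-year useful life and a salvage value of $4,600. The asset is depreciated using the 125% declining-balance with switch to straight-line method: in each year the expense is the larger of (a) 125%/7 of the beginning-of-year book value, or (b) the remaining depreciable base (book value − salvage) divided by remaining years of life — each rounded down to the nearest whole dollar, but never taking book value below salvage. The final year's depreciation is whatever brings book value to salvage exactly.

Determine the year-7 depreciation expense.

$11,009

Depreciable base = $88,389 − $4,600 = $83,789.
Year 1: DB = ⌊$88,389 × 125%/7⌋ = $15,783; SL = ⌊$83,789/7⌋ = $11,969 → take DB $15,783. Book value $72,606.
Year 2: DB = ⌊$72,606 × 125%/7⌋ = $12,965; SL = ⌊$68,006/6⌋ = $11,334 → take DB $12,965. Book value $59,641.
Year 3: DB = ⌊$59,641 × 125%/7⌋ = $10,650; SL = ⌊$55,041/5⌋ = $11,008 → take SL $11,008. Book value $48,633.
Year 4: DB = ⌊$48,633 × 125%/7⌋ = $8,684; SL = ⌊$44,033/4⌋ = $11,008 → take SL $11,008. Book value $37,625.
Year 5: DB = ⌊$37,625 × 125%/7⌋ = $6,718; SL = ⌊$33,025/3⌋ = $11,008 → take SL $11,008. Book value $26,617.
Year 6: DB = ⌊$26,617 × 125%/7⌋ = $4,753; SL = ⌊$22,017/2⌋ = $11,008 → take SL $11,008. Book value $15,609.
Year 7 (final): $15,609 − $4,600 = $11,009. Book value $4,600.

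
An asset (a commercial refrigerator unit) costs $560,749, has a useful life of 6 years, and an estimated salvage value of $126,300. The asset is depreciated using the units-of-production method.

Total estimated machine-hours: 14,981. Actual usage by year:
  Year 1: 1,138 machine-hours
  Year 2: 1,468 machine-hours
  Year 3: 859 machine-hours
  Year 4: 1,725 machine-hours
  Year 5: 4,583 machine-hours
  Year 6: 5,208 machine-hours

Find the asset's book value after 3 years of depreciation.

$460,264

Depreciable base = $560,749 − $126,300 = $434,449.
Rate = $434,449 / 14,981 machine-hours = $29 per machine-hour.
Year 1: 1,138 × $29 = $33,002. Book value $527,747.
Year 2: 1,468 × $29 = $42,572. Book value $485,175.
Year 3: 859 × $29 = $24,911. Book value $460,264.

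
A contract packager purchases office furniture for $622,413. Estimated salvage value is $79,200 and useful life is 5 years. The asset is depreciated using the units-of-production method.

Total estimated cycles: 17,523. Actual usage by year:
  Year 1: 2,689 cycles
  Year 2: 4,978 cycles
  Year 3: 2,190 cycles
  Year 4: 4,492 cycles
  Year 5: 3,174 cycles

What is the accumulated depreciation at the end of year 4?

$444,819

Depreciable base = $622,413 − $79,200 = $543,213.
Rate = $543,213 / 17,523 cycles = $31 per cycle.
Year 1: 2,689 × $31 = $83,359. Book value $539,054.
Year 2: 4,978 × $31 = $154,318. Book value $384,736.
Year 3: 2,190 × $31 = $67,890. Book value $316,846.
Year 4: 4,492 × $31 = $139,252. Book value $177,594.
Accumulated through year 4 = $622,413 − $177,594 = $444,819.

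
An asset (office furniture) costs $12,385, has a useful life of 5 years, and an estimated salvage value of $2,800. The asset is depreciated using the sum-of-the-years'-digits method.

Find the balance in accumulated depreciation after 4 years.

$8,946

Depreciable base = $12,385 − $2,800 = $9,585.
Sum of the years' digits = 5+4+3+2+1 = 15.
Year 1: $9,585 × 5/15 = $3,195. Book value $9,190.
Year 2: $9,585 × 4/15 = $2,556. Book value $6,634.
Year 3: $9,585 × 3/15 = $1,917. Book value $4,717.
Year 4: $9,585 × 2/15 = $1,278. Book value $3,439.
Accumulated through year 4 = $12,385 − $3,439 = $8,946.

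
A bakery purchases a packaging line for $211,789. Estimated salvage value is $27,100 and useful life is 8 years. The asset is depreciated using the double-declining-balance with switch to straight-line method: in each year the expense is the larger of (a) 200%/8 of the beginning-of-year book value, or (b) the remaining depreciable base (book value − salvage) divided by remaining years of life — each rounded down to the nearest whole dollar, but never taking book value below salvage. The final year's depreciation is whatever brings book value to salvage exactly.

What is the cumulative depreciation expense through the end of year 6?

$174,094

Depreciable base = $211,789 − $27,100 = $184,689.
Year 1: DB = ⌊$211,789 × 200%/8⌋ = $52,947; SL = ⌊$184,689/8⌋ = $23,086 → take DB $52,947. Book value $158,842.
Year 2: DB = ⌊$158,842 × 200%/8⌋ = $39,710; SL = ⌊$131,742/7⌋ = $18,820 → take DB $39,710. Book value $119,132.
Year 3: DB = ⌊$119,132 × 200%/8⌋ = $29,783; SL = ⌊$92,032/6⌋ = $15,338 → take DB $29,783. Book value $89,349.
Year 4: DB = ⌊$89,349 × 200%/8⌋ = $22,337; SL = ⌊$62,249/5⌋ = $12,449 → take DB $22,337. Book value $67,012.
Year 5: DB = ⌊$67,012 × 200%/8⌋ = $16,753; SL = ⌊$39,912/4⌋ = $9,978 → take DB $16,753. Book value $50,259.
Year 6: DB = ⌊$50,259 × 200%/8⌋ = $12,564; SL = ⌊$23,159/3⌋ = $7,719 → take DB $12,564. Book value $37,695.
Accumulated through year 6 = $211,789 − $37,695 = $174,094.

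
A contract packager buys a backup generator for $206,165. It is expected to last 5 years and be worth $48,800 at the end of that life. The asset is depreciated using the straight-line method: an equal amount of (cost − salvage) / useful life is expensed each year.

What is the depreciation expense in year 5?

Depreciable base = $206,165 − $48,800 = $157,365.
Annual expense = $157,365 / 5 = $31,473.

$31,473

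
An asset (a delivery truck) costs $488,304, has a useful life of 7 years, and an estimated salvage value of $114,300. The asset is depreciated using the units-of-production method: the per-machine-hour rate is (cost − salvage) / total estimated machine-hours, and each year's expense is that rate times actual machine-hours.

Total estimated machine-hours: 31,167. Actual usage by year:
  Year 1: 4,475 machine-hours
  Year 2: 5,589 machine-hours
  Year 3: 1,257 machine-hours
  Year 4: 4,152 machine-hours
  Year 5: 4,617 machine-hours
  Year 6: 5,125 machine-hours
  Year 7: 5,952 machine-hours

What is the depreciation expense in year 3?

$15,084

Depreciable base = $488,304 − $114,300 = $374,004.
Rate = $374,004 / 31,167 machine-hours = $12 per machine-hour.
Year 1: 4,475 × $12 = $53,700. Book value $434,604.
Year 2: 5,589 × $12 = $67,068. Book value $367,536.
Year 3: 1,257 × $12 = $15,084. Book value $352,452.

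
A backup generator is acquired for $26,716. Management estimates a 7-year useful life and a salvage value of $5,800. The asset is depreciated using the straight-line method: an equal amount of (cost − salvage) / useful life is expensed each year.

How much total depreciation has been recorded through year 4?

Depreciable base = $26,716 − $5,800 = $20,916.
Annual expense = $20,916 / 7 = $2,988.
End of year 1: book value $23,728.
End of year 2: book value $20,740.
End of year 3: book value $17,752.
End of year 4: book value $14,764.
Accumulated through year 4 = $26,716 − $14,764 = $11,952.

$11,952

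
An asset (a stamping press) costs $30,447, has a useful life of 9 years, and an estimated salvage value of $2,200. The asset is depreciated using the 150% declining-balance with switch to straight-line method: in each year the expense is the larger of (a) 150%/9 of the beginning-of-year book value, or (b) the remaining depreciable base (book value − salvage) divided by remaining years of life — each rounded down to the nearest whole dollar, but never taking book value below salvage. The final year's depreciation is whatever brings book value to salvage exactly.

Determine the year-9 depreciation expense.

Depreciable base = $30,447 − $2,200 = $28,247.
Year 1: DB = ⌊$30,447 × 150%/9⌋ = $5,074; SL = ⌊$28,247/9⌋ = $3,138 → take DB $5,074. Book value $25,373.
Year 2: DB = ⌊$25,373 × 150%/9⌋ = $4,228; SL = ⌊$23,173/8⌋ = $2,896 → take DB $4,228. Book value $21,145.
Year 3: DB = ⌊$21,145 × 150%/9⌋ = $3,524; SL = ⌊$18,945/7⌋ = $2,706 → take DB $3,524. Book value $17,621.
Year 4: DB = ⌊$17,621 × 150%/9⌋ = $2,936; SL = ⌊$15,421/6⌋ = $2,570 → take DB $2,936. Book value $14,685.
Year 5: DB = ⌊$14,685 × 150%/9⌋ = $2,447; SL = ⌊$12,485/5⌋ = $2,497 → take SL $2,497. Book value $12,188.
Year 6: DB = ⌊$12,188 × 150%/9⌋ = $2,031; SL = ⌊$9,988/4⌋ = $2,497 → take SL $2,497. Book value $9,691.
Year 7: DB = ⌊$9,691 × 150%/9⌋ = $1,615; SL = ⌊$7,491/3⌋ = $2,497 → take SL $2,497. Book value $7,194.
Year 8: DB = ⌊$7,194 × 150%/9⌋ = $1,199; SL = ⌊$4,994/2⌋ = $2,497 → take SL $2,497. Book value $4,697.
Year 9 (final): $4,697 − $2,200 = $2,497. Book value $2,200.

$2,497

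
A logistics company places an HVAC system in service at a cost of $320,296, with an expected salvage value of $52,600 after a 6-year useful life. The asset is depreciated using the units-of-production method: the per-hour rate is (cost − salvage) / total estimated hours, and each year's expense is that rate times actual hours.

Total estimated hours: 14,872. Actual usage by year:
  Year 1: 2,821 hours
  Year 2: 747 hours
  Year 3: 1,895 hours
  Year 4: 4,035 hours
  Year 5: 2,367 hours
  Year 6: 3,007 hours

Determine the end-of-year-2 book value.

Depreciable base = $320,296 − $52,600 = $267,696.
Rate = $267,696 / 14,872 hours = $18 per hour.
Year 1: 2,821 × $18 = $50,778. Book value $269,518.
Year 2: 747 × $18 = $13,446. Book value $256,072.

$256,072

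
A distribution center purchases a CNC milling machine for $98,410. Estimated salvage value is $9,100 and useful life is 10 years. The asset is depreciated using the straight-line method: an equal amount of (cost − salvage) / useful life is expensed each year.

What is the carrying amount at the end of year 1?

Depreciable base = $98,410 − $9,100 = $89,310.
Annual expense = $89,310 / 10 = $8,931.
End of year 1: book value $89,479.

$89,479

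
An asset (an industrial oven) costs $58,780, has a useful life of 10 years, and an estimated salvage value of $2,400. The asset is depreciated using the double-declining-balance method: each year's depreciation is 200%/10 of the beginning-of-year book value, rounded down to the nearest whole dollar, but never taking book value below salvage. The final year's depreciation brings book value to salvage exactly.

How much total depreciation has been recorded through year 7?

Depreciable base = $58,780 − $2,400 = $56,380.
Year 1: ⌊$58,780 × 200%/10⌋ = $11,756. Book value $47,024.
Year 2: ⌊$47,024 × 200%/10⌋ = $9,404. Book value $37,620.
Year 3: ⌊$37,620 × 200%/10⌋ = $7,524. Book value $30,096.
Year 4: ⌊$30,096 × 200%/10⌋ = $6,019. Book value $24,077.
Year 5: ⌊$24,077 × 200%/10⌋ = $4,815. Book value $19,262.
Year 6: ⌊$19,262 × 200%/10⌋ = $3,852. Book value $15,410.
Year 7: ⌊$15,410 × 200%/10⌋ = $3,082. Book value $12,328.
Accumulated through year 7 = $58,780 − $12,328 = $46,452.

$46,452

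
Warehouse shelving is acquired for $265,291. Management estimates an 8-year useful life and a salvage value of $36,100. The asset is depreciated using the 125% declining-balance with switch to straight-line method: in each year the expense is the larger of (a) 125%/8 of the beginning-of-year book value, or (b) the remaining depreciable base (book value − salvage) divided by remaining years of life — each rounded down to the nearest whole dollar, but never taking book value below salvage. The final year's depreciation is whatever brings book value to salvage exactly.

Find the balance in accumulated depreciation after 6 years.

$180,013

Depreciable base = $265,291 − $36,100 = $229,191.
Year 1: DB = ⌊$265,291 × 125%/8⌋ = $41,451; SL = ⌊$229,191/8⌋ = $28,648 → take DB $41,451. Book value $223,840.
Year 2: DB = ⌊$223,840 × 125%/8⌋ = $34,975; SL = ⌊$187,740/7⌋ = $26,820 → take DB $34,975. Book value $188,865.
Year 3: DB = ⌊$188,865 × 125%/8⌋ = $29,510; SL = ⌊$152,765/6⌋ = $25,460 → take DB $29,510. Book value $159,355.
Year 4: DB = ⌊$159,355 × 125%/8⌋ = $24,899; SL = ⌊$123,255/5⌋ = $24,651 → take DB $24,899. Book value $134,456.
Year 5: DB = ⌊$134,456 × 125%/8⌋ = $21,008; SL = ⌊$98,356/4⌋ = $24,589 → take SL $24,589. Book value $109,867.
Year 6: DB = ⌊$109,867 × 125%/8⌋ = $17,166; SL = ⌊$73,767/3⌋ = $24,589 → take SL $24,589. Book value $85,278.
Accumulated through year 6 = $265,291 − $85,278 = $180,013.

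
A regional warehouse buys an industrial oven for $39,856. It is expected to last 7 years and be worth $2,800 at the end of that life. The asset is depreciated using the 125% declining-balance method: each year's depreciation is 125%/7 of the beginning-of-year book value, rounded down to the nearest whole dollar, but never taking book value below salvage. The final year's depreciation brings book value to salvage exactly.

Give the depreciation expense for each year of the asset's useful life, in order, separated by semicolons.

$7,117; $5,846; $4,802; $3,944; $3,240; $2,661; $9,446

Depreciable base = $39,856 − $2,800 = $37,056.
Year 1: ⌊$39,856 × 125%/7⌋ = $7,117. Book value $32,739.
Year 2: ⌊$32,739 × 125%/7⌋ = $5,846. Book value $26,893.
Year 3: ⌊$26,893 × 125%/7⌋ = $4,802. Book value $22,091.
Year 4: ⌊$22,091 × 125%/7⌋ = $3,944. Book value $18,147.
Year 5: ⌊$18,147 × 125%/7⌋ = $3,240. Book value $14,907.
Year 6: ⌊$14,907 × 125%/7⌋ = $2,661. Book value $12,246.
Year 7 (final): $12,246 − $2,800 = $9,446. Book value $2,800.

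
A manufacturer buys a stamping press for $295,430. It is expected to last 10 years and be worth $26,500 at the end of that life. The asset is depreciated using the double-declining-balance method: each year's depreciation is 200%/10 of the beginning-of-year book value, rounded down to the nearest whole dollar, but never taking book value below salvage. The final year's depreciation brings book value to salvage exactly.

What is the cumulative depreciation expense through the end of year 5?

Depreciable base = $295,430 − $26,500 = $268,930.
Year 1: ⌊$295,430 × 200%/10⌋ = $59,086. Book value $236,344.
Year 2: ⌊$236,344 × 200%/10⌋ = $47,268. Book value $189,076.
Year 3: ⌊$189,076 × 200%/10⌋ = $37,815. Book value $151,261.
Year 4: ⌊$151,261 × 200%/10⌋ = $30,252. Book value $121,009.
Year 5: ⌊$121,009 × 200%/10⌋ = $24,201. Book value $96,808.
Accumulated through year 5 = $295,430 − $96,808 = $198,622.

$198,622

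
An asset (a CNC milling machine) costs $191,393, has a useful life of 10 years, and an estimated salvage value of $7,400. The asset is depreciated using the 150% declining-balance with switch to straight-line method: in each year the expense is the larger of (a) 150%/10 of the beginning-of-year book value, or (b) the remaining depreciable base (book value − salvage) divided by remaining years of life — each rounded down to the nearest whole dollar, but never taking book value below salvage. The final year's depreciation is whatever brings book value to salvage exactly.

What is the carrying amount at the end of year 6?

$69,074

Depreciable base = $191,393 − $7,400 = $183,993.
Year 1: DB = ⌊$191,393 × 150%/10⌋ = $28,708; SL = ⌊$183,993/10⌋ = $18,399 → take DB $28,708. Book value $162,685.
Year 2: DB = ⌊$162,685 × 150%/10⌋ = $24,402; SL = ⌊$155,285/9⌋ = $17,253 → take DB $24,402. Book value $138,283.
Year 3: DB = ⌊$138,283 × 150%/10⌋ = $20,742; SL = ⌊$130,883/8⌋ = $16,360 → take DB $20,742. Book value $117,541.
Year 4: DB = ⌊$117,541 × 150%/10⌋ = $17,631; SL = ⌊$110,141/7⌋ = $15,734 → take DB $17,631. Book value $99,910.
Year 5: DB = ⌊$99,910 × 150%/10⌋ = $14,986; SL = ⌊$92,510/6⌋ = $15,418 → take SL $15,418. Book value $84,492.
Year 6: DB = ⌊$84,492 × 150%/10⌋ = $12,673; SL = ⌊$77,092/5⌋ = $15,418 → take SL $15,418. Book value $69,074.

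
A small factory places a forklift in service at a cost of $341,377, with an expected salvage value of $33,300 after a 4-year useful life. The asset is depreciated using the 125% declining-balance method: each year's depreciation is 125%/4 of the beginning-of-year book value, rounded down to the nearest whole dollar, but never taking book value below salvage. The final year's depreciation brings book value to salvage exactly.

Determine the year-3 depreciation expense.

$50,423

Depreciable base = $341,377 − $33,300 = $308,077.
Year 1: ⌊$341,377 × 125%/4⌋ = $106,680. Book value $234,697.
Year 2: ⌊$234,697 × 125%/4⌋ = $73,342. Book value $161,355.
Year 3: ⌊$161,355 × 125%/4⌋ = $50,423. Book value $110,932.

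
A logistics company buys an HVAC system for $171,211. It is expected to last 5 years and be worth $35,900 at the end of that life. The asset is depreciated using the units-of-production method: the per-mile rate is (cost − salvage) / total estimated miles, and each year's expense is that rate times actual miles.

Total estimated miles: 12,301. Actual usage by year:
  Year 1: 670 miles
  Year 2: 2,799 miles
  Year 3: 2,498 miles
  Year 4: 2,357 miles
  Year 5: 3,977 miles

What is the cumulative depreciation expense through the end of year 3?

Depreciable base = $171,211 − $35,900 = $135,311.
Rate = $135,311 / 12,301 miles = $11 per mile.
Year 1: 670 × $11 = $7,370. Book value $163,841.
Year 2: 2,799 × $11 = $30,789. Book value $133,052.
Year 3: 2,498 × $11 = $27,478. Book value $105,574.
Accumulated through year 3 = $171,211 − $105,574 = $65,637.

$65,637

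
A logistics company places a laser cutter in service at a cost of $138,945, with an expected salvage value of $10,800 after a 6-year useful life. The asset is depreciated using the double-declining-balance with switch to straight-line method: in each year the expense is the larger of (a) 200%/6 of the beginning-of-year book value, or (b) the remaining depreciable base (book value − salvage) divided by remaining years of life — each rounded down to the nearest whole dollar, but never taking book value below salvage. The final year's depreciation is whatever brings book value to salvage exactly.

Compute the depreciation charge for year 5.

$9,149

Depreciable base = $138,945 − $10,800 = $128,145.
Year 1: DB = ⌊$138,945 × 200%/6⌋ = $46,315; SL = ⌊$128,145/6⌋ = $21,357 → take DB $46,315. Book value $92,630.
Year 2: DB = ⌊$92,630 × 200%/6⌋ = $30,876; SL = ⌊$81,830/5⌋ = $16,366 → take DB $30,876. Book value $61,754.
Year 3: DB = ⌊$61,754 × 200%/6⌋ = $20,584; SL = ⌊$50,954/4⌋ = $12,738 → take DB $20,584. Book value $41,170.
Year 4: DB = ⌊$41,170 × 200%/6⌋ = $13,723; SL = ⌊$30,370/3⌋ = $10,123 → take DB $13,723. Book value $27,447.
Year 5: DB = ⌊$27,447 × 200%/6⌋ = $9,149; SL = ⌊$16,647/2⌋ = $8,323 → take DB $9,149. Book value $18,298.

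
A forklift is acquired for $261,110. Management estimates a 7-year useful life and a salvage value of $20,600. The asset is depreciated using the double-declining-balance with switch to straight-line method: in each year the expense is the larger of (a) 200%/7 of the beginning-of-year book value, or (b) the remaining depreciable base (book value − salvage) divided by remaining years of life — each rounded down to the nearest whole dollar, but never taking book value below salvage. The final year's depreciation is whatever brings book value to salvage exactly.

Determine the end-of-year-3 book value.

$95,158

Depreciable base = $261,110 − $20,600 = $240,510.
Year 1: DB = ⌊$261,110 × 200%/7⌋ = $74,602; SL = ⌊$240,510/7⌋ = $34,358 → take DB $74,602. Book value $186,508.
Year 2: DB = ⌊$186,508 × 200%/7⌋ = $53,288; SL = ⌊$165,908/6⌋ = $27,651 → take DB $53,288. Book value $133,220.
Year 3: DB = ⌊$133,220 × 200%/7⌋ = $38,062; SL = ⌊$112,620/5⌋ = $22,524 → take DB $38,062. Book value $95,158.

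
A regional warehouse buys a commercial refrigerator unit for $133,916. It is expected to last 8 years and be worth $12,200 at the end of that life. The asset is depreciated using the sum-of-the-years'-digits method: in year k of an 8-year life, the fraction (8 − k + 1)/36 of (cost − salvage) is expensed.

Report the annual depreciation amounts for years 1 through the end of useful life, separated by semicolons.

$27,048; $23,667; $20,286; $16,905; $13,524; $10,143; $6,762; $3,381

Depreciable base = $133,916 − $12,200 = $121,716.
Sum of the years' digits = 8+7+6+5+4+3+2+1 = 36.
Year 1: $121,716 × 8/36 = $27,048. Book value $106,868.
Year 2: $121,716 × 7/36 = $23,667. Book value $83,201.
Year 3: $121,716 × 6/36 = $20,286. Book value $62,915.
Year 4: $121,716 × 5/36 = $16,905. Book value $46,010.
Year 5: $121,716 × 4/36 = $13,524. Book value $32,486.
Year 6: $121,716 × 3/36 = $10,143. Book value $22,343.
Year 7: $121,716 × 2/36 = $6,762. Book value $15,581.
Year 8: $121,716 × 1/36 = $3,381. Book value $12,200.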